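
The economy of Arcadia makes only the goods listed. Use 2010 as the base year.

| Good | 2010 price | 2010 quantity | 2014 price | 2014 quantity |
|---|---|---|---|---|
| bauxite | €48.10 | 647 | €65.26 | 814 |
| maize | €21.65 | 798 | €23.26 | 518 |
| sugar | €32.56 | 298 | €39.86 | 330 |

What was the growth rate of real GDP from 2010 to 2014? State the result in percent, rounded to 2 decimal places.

Real GDP 2010 = Nominal GDP 2010 = 48.10·647 + 21.65·798 + 32.56·298 = 58100.28.
Real GDP 2014 (at 2010 prices) = 48.10·814 + 21.65·518 + 32.56·330 = 61112.90.
Real growth = 61112.90/58100.28 − 1 = 0.0519.

5.19%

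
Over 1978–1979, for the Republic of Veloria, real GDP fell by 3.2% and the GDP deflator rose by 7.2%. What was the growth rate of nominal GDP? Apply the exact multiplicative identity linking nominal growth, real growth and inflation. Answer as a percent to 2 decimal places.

(1 + g_nom) = (1 + g_real)(1 + π) = 0.9680 × 1.0720 = 1.03770.

3.77%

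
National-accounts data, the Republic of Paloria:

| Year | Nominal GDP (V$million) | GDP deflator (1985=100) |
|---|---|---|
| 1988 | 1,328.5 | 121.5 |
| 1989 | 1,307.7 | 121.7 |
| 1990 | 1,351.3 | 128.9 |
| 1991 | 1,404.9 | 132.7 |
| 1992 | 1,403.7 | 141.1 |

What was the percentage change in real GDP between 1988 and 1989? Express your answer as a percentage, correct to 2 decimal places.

Real GDP 1988 = 1328.5/1.215 = 1093.42.
Real GDP 1989 = 1307.7/1.217 = 1074.53.
Change = 1074.53/1093.42 − 1 = -0.0173.

-1.73%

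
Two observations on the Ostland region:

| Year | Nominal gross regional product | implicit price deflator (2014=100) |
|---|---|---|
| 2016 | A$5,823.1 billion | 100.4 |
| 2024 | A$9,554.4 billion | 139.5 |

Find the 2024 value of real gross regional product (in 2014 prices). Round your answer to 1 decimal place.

A$6,849.0 billion

Real gross regional product = Nominal / (implicit price deflator/100) = 9554.4 / 1.395 = 6849.03.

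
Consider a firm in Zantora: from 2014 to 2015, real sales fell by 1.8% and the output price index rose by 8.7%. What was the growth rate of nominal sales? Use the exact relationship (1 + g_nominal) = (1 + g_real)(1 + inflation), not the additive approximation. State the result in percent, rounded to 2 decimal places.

(1 + g_nom) = (1 + g_real)(1 + π) = 0.9820 × 1.0870 = 1.06743.

6.74%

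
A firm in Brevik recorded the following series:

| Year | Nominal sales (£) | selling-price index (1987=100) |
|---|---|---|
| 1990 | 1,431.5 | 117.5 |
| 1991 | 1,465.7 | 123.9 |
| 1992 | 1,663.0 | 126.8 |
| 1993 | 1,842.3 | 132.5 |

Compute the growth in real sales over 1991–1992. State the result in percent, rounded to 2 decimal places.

Real sales 1991 = 1465.7/1.239 = 1182.97.
Real sales 1992 = 1663.0/1.268 = 1311.51.
Change = 1311.51/1182.97 − 1 = 0.1087.

10.87%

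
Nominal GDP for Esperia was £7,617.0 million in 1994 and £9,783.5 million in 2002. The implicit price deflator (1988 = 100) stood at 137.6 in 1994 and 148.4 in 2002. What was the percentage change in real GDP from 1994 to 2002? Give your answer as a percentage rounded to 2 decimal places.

19.10%

Deflate each year: 1994 → 7617.0/1.376 = 5535.61; 2002 → 9783.5/1.484 = 6592.65.
So real GDP changed by 6592.65/5535.61 − 1 = 0.1910, i.e. 19.10%.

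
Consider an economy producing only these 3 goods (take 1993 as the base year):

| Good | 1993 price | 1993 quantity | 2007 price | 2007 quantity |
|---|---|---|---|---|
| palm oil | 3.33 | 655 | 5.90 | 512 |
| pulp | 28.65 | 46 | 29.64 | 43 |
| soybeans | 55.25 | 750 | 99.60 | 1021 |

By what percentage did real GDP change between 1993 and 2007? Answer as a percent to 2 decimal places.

32.07%

Real GDP 1993 = Nominal GDP 1993 = 3.33·655 + 28.65·46 + 55.25·750 = 44936.55.
Real GDP 2007 (at 1993 prices) = 3.33·512 + 28.65·43 + 55.25·1021 = 59347.16.
Real growth = 59347.16/44936.55 − 1 = 0.3207.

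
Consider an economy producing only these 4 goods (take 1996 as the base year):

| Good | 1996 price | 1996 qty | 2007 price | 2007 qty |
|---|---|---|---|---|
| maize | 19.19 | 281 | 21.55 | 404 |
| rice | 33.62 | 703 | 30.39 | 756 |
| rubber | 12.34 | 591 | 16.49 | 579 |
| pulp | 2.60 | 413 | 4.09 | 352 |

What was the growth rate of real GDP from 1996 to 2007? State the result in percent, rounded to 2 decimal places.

10.26%

Real GDP 1996 = Nominal GDP 1996 = 19.19·281 + 33.62·703 + 12.34·591 + 2.60·413 = 37393.99.
Real GDP 2007 (at 1996 prices) = 19.19·404 + 33.62·756 + 12.34·579 + 2.60·352 = 41229.54.
Real growth = 41229.54/37393.99 − 1 = 0.1026.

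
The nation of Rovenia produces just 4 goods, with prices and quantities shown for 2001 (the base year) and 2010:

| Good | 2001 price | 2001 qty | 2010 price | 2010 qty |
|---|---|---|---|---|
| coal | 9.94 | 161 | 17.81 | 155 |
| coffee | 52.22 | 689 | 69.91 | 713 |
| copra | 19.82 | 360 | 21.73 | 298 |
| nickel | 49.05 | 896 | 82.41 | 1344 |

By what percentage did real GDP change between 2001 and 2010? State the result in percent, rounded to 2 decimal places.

Real GDP 2001 = Nominal GDP 2001 = 9.94·161 + 52.22·689 + 19.82·360 + 49.05·896 = 88663.92.
Real GDP 2010 (at 2001 prices) = 9.94·155 + 52.22·713 + 19.82·298 + 49.05·1344 = 110603.12.
Real growth = 110603.12/88663.92 − 1 = 0.2474.

24.74%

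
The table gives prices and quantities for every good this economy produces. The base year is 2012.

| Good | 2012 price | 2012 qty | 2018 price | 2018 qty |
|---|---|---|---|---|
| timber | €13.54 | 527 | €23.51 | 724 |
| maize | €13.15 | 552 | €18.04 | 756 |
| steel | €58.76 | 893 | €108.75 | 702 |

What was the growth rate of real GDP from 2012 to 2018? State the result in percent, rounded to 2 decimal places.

-8.78%

Real GDP 2012 = Nominal GDP 2012 = 13.54·527 + 13.15·552 + 58.76·893 = 66867.06.
Real GDP 2018 (at 2012 prices) = 13.54·724 + 13.15·756 + 58.76·702 = 60993.88.
Real growth = 60993.88/66867.06 − 1 = -0.0878.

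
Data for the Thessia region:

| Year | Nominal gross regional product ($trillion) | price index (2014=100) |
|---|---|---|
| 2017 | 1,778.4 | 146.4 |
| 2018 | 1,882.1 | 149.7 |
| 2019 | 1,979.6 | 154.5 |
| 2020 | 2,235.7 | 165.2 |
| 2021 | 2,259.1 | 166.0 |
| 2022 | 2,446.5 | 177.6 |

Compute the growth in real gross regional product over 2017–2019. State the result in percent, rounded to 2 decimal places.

5.48%

Real gross regional product 2017 = 1778.4/1.464 = 1214.75.
Real gross regional product 2019 = 1979.6/1.545 = 1281.29.
Change = 1281.29/1214.75 − 1 = 0.0548.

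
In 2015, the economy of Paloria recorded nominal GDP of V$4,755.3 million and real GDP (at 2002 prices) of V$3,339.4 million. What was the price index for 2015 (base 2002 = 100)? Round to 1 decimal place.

142.4

price index = (Nominal / Real) × 100 = 4755.3 / 3339.4 × 100 = 142.40.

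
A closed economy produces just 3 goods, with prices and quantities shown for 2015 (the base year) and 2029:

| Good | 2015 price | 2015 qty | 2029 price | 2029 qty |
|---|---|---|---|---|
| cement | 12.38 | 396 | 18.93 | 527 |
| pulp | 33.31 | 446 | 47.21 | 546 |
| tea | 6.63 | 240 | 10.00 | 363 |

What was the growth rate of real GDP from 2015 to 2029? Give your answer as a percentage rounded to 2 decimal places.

Real GDP 2015 = Nominal GDP 2015 = 12.38·396 + 33.31·446 + 6.63·240 = 21349.94.
Real GDP 2029 (at 2015 prices) = 12.38·527 + 33.31·546 + 6.63·363 = 27118.21.
Real growth = 27118.21/21349.94 − 1 = 0.2702.

27.02%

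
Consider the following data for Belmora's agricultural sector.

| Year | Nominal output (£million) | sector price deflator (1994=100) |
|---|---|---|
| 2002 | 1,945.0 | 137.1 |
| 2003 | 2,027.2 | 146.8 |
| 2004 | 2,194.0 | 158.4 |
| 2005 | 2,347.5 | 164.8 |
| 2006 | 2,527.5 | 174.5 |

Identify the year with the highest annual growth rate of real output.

2003: real = 2027.2/1.468 = 1380.93; growth vs 2002 (1418.67) = -2.66%.
2004: real = 2194.0/1.584 = 1385.10; growth vs 2003 (1380.93) = 0.30%.
2005: real = 2347.5/1.648 = 1424.45; growth vs 2004 (1385.10) = 2.84%.
2006: real = 2527.5/1.745 = 1448.42; growth vs 2005 (1424.45) = 1.68%.

2005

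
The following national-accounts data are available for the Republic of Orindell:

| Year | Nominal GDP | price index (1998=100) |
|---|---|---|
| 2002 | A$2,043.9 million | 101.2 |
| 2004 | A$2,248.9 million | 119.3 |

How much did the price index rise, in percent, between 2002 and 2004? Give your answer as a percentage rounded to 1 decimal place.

Price-level change = 119.3 / 101.2 − 1 = 0.1789.

17.9%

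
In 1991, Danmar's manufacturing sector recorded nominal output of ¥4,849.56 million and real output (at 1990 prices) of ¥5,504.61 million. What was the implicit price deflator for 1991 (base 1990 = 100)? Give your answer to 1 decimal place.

implicit price deflator = (Nominal / Real) × 100 = 4849.56 / 5504.61 × 100 = 88.10.

88.1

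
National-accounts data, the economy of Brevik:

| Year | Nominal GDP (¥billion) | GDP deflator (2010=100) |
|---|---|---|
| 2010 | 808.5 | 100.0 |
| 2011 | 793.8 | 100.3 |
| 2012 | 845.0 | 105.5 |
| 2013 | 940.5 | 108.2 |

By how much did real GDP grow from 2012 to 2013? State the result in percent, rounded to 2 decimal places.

Real GDP 2012 = 845.0/1.055 = 800.95.
Real GDP 2013 = 940.5/1.082 = 869.22.
Change = 869.22/800.95 − 1 = 0.0852.

8.52%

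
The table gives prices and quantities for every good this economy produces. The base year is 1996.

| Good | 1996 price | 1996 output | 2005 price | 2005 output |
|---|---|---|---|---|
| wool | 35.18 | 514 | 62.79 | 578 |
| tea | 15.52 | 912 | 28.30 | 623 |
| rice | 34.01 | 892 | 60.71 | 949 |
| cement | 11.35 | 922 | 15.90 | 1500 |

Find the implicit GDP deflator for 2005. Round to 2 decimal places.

170.72

Nominal GDP 2005 = 62.79·578 + 28.30·623 + 60.71·949 + 15.90·1500 = 135387.31.
Real GDP 2005 (at 1996 prices) = 35.18·578 + 15.52·623 + 34.01·949 + 11.35·1500 = 79303.49.
Deflator = Nominal/Real × 100 = 135387.31/79303.49 × 100 = 170.720.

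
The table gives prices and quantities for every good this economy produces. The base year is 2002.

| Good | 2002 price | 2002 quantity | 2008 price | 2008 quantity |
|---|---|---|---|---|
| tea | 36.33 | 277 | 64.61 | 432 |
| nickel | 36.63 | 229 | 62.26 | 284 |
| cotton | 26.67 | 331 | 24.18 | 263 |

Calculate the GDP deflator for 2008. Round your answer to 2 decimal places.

Nominal GDP 2008 = 64.61·432 + 62.26·284 + 24.18·263 = 51952.70.
Real GDP 2008 (at 2002 prices) = 36.33·432 + 36.63·284 + 26.67·263 = 33111.69.
Deflator = Nominal/Real × 100 = 51952.70/33111.69 × 100 = 156.901.

156.90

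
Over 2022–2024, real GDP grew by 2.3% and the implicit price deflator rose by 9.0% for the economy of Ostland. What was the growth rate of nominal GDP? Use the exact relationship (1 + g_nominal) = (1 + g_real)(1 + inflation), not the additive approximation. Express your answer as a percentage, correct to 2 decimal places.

11.51%

(1 + g_nom) = (1 + g_real)(1 + π) = 1.0230 × 1.0900 = 1.11507.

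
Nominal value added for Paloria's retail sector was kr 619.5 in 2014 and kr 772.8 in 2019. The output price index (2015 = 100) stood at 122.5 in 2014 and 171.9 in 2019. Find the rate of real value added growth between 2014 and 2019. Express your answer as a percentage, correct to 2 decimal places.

Real value added 2014 = 619.5 / 1.225 = 505.71.
Real value added 2019 = 772.8 / 1.719 = 449.56.
Real growth = 449.56 / 505.71 − 1 = -0.1110.

-11.10%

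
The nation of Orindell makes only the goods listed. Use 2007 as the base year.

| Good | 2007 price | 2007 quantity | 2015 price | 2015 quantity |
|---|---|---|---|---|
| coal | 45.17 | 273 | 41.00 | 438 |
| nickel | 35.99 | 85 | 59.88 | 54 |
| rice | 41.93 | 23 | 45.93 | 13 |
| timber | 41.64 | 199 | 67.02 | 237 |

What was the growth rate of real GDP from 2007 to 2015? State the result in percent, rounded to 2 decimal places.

30.44%

Real GDP 2007 = Nominal GDP 2007 = 45.17·273 + 35.99·85 + 41.93·23 + 41.64·199 = 24641.31.
Real GDP 2015 (at 2007 prices) = 45.17·438 + 35.99·54 + 41.93·13 + 41.64·237 = 32141.69.
Real growth = 32141.69/24641.31 − 1 = 0.3044.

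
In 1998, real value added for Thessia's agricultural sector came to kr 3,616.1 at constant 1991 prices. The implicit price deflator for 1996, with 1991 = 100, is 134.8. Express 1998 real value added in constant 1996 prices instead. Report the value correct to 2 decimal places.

kr 4,874.50

Real value added in 1996 prices = Real value added in 1991 prices × (P_1996/P_1991) = 3616.1 × 1.348 = 4874.50.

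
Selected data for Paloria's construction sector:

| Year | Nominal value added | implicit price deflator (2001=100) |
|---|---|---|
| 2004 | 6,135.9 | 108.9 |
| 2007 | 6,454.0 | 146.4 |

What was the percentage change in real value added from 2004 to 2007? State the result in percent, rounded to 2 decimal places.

Real value added 2004 = 6135.9 / 1.089 = 5634.44.
Real value added 2007 = 6454.0 / 1.464 = 4408.47.
Real growth = 4408.47 / 5634.44 − 1 = -0.2176.

-21.76%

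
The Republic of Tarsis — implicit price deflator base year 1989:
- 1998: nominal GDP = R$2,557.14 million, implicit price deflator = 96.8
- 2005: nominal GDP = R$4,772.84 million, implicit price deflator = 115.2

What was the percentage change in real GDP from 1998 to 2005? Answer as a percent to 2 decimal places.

Real GDP 1998 = 2557.14 / 0.968 = 2641.67.
Real GDP 2005 = 4772.84 / 1.152 = 4143.09.
Real growth = 4143.09 / 2641.67 − 1 = 0.5684.

56.84%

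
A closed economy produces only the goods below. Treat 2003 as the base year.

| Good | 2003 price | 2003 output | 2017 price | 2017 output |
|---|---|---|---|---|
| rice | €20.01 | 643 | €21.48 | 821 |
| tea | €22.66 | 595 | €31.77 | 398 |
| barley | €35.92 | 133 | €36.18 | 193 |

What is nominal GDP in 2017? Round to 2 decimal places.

€37262.28

Nominal GDP 2017 = Σ (p_2017 × q_2017) = 21.48·821 + 31.77·398 + 36.18·193 = 37262.28.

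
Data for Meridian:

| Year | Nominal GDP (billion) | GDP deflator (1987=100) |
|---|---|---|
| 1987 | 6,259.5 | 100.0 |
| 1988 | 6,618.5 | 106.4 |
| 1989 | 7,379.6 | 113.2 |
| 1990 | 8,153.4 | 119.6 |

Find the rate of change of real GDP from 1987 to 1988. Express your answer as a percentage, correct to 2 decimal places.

-0.62%

Real GDP 1987 = 6259.5/1.000 = 6259.50.
Real GDP 1988 = 6618.5/1.064 = 6220.39.
Change = 6220.39/6259.50 − 1 = -0.0062.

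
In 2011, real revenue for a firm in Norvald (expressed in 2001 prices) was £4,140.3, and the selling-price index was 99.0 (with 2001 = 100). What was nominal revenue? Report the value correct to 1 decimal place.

Nominal revenue = Real × (selling-price index/100) = 4140.3 × 0.990 = 4098.90.

£4,098.9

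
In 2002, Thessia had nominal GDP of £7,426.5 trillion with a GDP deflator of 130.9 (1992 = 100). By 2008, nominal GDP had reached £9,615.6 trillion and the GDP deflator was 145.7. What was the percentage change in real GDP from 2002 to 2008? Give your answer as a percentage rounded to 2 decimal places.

Real GDP 2002 = 7426.5 / 1.309 = 5673.41.
Real GDP 2008 = 9615.6 / 1.457 = 6599.59.
Real growth = 6599.59 / 5673.41 − 1 = 0.1632.

16.32%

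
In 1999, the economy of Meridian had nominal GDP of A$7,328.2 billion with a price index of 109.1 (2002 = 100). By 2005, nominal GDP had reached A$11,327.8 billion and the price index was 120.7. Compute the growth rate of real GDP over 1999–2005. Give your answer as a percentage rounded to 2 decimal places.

39.72%

Deflate each year: 1999 → 7328.2/1.091 = 6716.96; 2005 → 11327.8/1.207 = 9385.09.
So real GDP changed by 9385.09/6716.96 − 1 = 0.3972, i.e. 39.72%.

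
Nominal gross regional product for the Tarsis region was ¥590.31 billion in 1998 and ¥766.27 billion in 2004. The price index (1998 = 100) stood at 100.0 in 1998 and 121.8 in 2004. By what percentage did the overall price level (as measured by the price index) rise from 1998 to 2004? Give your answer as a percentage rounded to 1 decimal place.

21.8%

Price-level change = 121.8 / 100.0 − 1 = 0.2180.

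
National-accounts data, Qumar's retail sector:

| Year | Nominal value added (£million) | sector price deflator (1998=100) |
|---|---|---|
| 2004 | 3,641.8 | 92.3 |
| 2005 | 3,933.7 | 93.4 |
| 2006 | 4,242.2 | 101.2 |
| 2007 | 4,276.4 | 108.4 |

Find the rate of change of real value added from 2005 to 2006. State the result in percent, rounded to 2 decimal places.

Real value added 2005 = 3933.7/0.934 = 4211.67.
Real value added 2006 = 4242.2/1.012 = 4191.90.
Change = 4191.90/4211.67 − 1 = -0.0047.

-0.47%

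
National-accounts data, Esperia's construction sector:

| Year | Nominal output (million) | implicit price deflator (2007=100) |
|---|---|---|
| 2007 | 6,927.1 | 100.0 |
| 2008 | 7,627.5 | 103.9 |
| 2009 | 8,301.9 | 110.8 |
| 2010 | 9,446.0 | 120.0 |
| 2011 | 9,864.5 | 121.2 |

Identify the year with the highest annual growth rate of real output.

2008: real = 7627.5/1.039 = 7341.19; growth vs 2007 (6927.10) = 5.98%.
2009: real = 8301.9/1.108 = 7492.69; growth vs 2008 (7341.19) = 2.06%.
2010: real = 9446.0/1.200 = 7871.67; growth vs 2009 (7492.69) = 5.06%.
2011: real = 9864.5/1.212 = 8139.03; growth vs 2010 (7871.67) = 3.40%.

2008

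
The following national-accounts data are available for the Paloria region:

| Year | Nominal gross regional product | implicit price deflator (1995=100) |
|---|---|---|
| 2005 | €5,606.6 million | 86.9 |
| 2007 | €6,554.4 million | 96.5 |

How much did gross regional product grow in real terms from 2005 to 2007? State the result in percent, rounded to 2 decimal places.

5.28%

Real gross regional product 2005 = 5606.6 / 0.869 = 6451.78.
Real gross regional product 2007 = 6554.4 / 0.965 = 6792.12.
Real growth = 6792.12 / 6451.78 − 1 = 0.0528.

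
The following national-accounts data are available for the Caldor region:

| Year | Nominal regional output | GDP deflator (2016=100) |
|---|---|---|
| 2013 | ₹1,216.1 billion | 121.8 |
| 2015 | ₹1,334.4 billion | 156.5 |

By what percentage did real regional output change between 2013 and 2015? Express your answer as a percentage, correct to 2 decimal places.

Real regional output 2013 = 1216.1 / 1.218 = 998.44.
Real regional output 2015 = 1334.4 / 1.565 = 852.65.
Real growth = 852.65 / 998.44 − 1 = -0.1460.

-14.60%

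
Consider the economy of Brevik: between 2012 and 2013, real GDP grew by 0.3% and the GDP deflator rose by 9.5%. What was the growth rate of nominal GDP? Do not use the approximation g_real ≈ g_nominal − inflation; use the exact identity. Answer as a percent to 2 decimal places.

9.83%

(1 + g_nom) = (1 + g_real)(1 + π) = 1.0030 × 1.0950 = 1.09829.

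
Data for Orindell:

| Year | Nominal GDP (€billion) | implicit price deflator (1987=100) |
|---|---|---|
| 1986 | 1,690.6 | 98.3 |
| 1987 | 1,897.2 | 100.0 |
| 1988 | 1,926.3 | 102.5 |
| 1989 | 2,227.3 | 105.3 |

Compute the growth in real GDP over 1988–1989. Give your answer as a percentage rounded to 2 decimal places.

Real GDP 1988 = 1926.3/1.025 = 1879.32.
Real GDP 1989 = 2227.3/1.053 = 2115.19.
Change = 2115.19/1879.32 − 1 = 0.1255.

12.55%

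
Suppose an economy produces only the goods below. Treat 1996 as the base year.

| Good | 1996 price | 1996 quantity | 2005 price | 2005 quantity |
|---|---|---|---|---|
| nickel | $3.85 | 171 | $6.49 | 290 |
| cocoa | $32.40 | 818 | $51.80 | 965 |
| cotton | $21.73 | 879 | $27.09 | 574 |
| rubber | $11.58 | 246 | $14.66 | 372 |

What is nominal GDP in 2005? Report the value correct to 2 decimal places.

Nominal GDP 2005 = Σ (p_2005 × q_2005) = 6.49·290 + 51.80·965 + 27.09·574 + 14.66·372 = 72872.28.

$72872.28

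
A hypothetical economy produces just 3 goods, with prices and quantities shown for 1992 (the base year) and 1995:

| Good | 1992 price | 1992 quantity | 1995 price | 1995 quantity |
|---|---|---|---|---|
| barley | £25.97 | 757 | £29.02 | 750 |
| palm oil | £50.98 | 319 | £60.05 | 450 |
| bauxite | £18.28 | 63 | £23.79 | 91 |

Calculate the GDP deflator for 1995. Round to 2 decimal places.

115.59

Nominal GDP 1995 = 29.02·750 + 60.05·450 + 23.79·91 = 50952.39.
Real GDP 1995 (at 1992 prices) = 25.97·750 + 50.98·450 + 18.28·91 = 44081.98.
Deflator = Nominal/Real × 100 = 50952.39/44081.98 × 100 = 115.586.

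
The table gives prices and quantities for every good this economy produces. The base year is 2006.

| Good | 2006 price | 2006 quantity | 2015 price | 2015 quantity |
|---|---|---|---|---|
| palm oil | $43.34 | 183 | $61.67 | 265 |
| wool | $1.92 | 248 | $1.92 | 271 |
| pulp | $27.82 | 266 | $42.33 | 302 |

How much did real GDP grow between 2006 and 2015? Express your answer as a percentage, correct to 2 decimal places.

Real GDP 2006 = Nominal GDP 2006 = 43.34·183 + 1.92·248 + 27.82·266 = 15807.50.
Real GDP 2015 (at 2006 prices) = 43.34·265 + 1.92·271 + 27.82·302 = 20407.06.
Real growth = 20407.06/15807.50 − 1 = 0.2910.

29.10%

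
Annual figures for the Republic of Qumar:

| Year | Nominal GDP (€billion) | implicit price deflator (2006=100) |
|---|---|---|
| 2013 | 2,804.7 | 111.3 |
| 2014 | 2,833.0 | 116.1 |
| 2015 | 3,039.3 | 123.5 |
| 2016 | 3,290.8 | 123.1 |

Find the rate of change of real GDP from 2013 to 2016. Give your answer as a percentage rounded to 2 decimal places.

Real GDP 2013 = 2804.7/1.113 = 2519.95.
Real GDP 2016 = 3290.8/1.231 = 2673.27.
Change = 2673.27/2519.95 − 1 = 0.0608.

6.08%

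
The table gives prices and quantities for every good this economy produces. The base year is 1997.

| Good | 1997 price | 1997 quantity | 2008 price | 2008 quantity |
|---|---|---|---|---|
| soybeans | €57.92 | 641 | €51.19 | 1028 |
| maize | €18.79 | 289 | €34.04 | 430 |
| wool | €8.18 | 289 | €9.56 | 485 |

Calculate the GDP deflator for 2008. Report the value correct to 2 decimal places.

100.43

Nominal GDP 2008 = 51.19·1028 + 34.04·430 + 9.56·485 = 71897.12.
Real GDP 2008 (at 1997 prices) = 57.92·1028 + 18.79·430 + 8.18·485 = 71588.76.
Deflator = Nominal/Real × 100 = 71897.12/71588.76 × 100 = 100.431.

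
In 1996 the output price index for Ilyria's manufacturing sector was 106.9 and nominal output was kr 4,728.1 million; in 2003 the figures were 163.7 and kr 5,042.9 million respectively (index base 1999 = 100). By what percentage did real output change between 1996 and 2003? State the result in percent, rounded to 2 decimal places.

-30.35%

Real output 1996 = 4728.1 / 1.069 = 4422.92.
Real output 2003 = 5042.9 / 1.637 = 3080.57.
Real growth = 3080.57 / 4422.92 − 1 = -0.3035.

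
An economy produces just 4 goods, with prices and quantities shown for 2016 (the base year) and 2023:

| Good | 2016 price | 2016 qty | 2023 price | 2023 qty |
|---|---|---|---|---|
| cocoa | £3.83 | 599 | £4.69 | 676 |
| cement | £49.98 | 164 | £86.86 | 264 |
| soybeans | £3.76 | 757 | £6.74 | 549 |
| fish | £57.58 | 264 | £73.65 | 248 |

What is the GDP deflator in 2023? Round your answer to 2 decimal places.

Nominal GDP 2023 = 4.69·676 + 86.86·264 + 6.74·549 + 73.65·248 = 48066.94.
Real GDP 2023 (at 2016 prices) = 3.83·676 + 49.98·264 + 3.76·549 + 57.58·248 = 32127.88.
Deflator = Nominal/Real × 100 = 48066.94/32127.88 × 100 = 149.611.

149.61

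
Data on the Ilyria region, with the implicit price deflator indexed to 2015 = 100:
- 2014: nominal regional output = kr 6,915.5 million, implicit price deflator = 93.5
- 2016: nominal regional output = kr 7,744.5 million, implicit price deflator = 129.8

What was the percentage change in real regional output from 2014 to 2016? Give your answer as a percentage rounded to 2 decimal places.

-19.33%

Deflate each year: 2014 → 6915.5/0.935 = 7396.26; 2016 → 7744.5/1.298 = 5966.49.
So real regional output changed by 5966.49/7396.26 − 1 = -0.1933, i.e. -19.33%.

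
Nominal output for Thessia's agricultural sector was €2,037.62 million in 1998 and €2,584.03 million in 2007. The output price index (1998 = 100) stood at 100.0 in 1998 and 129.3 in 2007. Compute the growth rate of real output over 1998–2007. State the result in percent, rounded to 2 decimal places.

-1.92%

Real output 1998 = 2037.62 / 1.000 = 2037.62.
Real output 2007 = 2584.03 / 1.293 = 1998.48.
Real growth = 1998.48 / 2037.62 − 1 = -0.0192.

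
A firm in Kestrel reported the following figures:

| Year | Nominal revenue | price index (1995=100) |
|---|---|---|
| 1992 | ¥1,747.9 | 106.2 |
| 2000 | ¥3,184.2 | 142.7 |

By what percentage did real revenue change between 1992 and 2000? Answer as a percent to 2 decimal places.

Real revenue 1992 = 1747.9 / 1.062 = 1645.86.
Real revenue 2000 = 3184.2 / 1.427 = 2231.39.
Real growth = 2231.39 / 1645.86 − 1 = 0.3558.

35.58%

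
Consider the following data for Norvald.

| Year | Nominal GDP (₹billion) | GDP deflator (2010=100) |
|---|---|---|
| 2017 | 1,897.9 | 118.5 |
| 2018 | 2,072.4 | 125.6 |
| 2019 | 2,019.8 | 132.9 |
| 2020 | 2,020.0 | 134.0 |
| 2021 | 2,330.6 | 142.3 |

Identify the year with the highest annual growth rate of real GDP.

2021

2018: real = 2072.4/1.256 = 1650.00; growth vs 2017 (1601.60) = 3.02%.
2019: real = 2019.8/1.329 = 1519.79; growth vs 2018 (1650.00) = -7.89%.
2020: real = 2020.0/1.340 = 1507.46; growth vs 2019 (1519.79) = -0.81%.
2021: real = 2330.6/1.423 = 1637.81; growth vs 2020 (1507.46) = 8.65%.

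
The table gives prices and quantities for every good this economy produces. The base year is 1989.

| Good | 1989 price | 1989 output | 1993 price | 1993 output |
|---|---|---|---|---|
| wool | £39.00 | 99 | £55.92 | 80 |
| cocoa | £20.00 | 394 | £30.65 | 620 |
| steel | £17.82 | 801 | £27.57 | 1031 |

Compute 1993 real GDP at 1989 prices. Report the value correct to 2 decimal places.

Real GDP 1993 = Σ (p_1989 × q_1993) = 39.00·80 + 20.00·620 + 17.82·1031 = 33892.42.

£33892.42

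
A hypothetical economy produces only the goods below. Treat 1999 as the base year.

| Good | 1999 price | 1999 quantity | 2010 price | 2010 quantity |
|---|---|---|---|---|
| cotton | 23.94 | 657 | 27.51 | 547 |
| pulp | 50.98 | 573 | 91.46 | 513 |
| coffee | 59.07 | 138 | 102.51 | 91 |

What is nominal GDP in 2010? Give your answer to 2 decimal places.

Nominal GDP 2010 = Σ (p_2010 × q_2010) = 27.51·547 + 91.46·513 + 102.51·91 = 71295.36.

71295.36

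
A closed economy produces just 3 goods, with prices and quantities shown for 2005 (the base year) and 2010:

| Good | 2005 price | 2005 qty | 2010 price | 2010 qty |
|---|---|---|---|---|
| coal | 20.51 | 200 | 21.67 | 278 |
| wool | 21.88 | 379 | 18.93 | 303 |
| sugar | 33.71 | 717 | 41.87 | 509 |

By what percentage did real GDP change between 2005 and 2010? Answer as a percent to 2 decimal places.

-19.35%

Real GDP 2005 = Nominal GDP 2005 = 20.51·200 + 21.88·379 + 33.71·717 = 36564.59.
Real GDP 2010 (at 2005 prices) = 20.51·278 + 21.88·303 + 33.71·509 = 29489.81.
Real growth = 29489.81/36564.59 − 1 = -0.1935.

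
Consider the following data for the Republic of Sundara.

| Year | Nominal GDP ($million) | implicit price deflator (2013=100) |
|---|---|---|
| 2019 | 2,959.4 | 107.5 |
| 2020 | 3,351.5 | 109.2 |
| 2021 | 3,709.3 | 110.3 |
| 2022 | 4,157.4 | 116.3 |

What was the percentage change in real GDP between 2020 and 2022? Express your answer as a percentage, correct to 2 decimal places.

16.47%

Real GDP 2020 = 3351.5/1.092 = 3069.14.
Real GDP 2022 = 4157.4/1.163 = 3574.72.
Change = 3574.72/3069.14 − 1 = 0.1647.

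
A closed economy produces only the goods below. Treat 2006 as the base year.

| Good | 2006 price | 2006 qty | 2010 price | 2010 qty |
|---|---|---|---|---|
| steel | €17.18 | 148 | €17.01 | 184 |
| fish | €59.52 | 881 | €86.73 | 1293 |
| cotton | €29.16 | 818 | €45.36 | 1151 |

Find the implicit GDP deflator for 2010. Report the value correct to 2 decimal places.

147.32

Nominal GDP 2010 = 17.01·184 + 86.73·1293 + 45.36·1151 = 167481.09.
Real GDP 2010 (at 2006 prices) = 17.18·184 + 59.52·1293 + 29.16·1151 = 113683.64.
Deflator = Nominal/Real × 100 = 167481.09/113683.64 × 100 = 147.322.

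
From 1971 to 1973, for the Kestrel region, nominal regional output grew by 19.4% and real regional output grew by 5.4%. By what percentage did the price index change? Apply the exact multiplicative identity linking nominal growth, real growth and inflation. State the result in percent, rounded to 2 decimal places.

(1 + g_nom) = (1 + g_real)(1 + π), so π = 1.1940 / 1.0540 − 1 = 0.13283.

13.28%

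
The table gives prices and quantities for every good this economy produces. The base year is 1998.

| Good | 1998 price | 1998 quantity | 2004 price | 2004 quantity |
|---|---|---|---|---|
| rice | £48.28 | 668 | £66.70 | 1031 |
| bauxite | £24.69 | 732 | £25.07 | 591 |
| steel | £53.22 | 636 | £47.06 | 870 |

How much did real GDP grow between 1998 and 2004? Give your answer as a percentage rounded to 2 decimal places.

Real GDP 1998 = Nominal GDP 1998 = 48.28·668 + 24.69·732 + 53.22·636 = 84172.04.
Real GDP 2004 (at 1998 prices) = 48.28·1031 + 24.69·591 + 53.22·870 = 110669.87.
Real growth = 110669.87/84172.04 − 1 = 0.3148.

31.48%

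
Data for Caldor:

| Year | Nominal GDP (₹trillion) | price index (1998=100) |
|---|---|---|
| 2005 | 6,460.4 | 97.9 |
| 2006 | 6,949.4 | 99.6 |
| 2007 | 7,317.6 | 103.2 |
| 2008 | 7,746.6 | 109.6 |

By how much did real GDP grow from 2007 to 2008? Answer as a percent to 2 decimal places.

-0.32%

Real GDP 2007 = 7317.6/1.032 = 7090.70.
Real GDP 2008 = 7746.6/1.096 = 7068.07.
Change = 7068.07/7090.70 − 1 = -0.0032.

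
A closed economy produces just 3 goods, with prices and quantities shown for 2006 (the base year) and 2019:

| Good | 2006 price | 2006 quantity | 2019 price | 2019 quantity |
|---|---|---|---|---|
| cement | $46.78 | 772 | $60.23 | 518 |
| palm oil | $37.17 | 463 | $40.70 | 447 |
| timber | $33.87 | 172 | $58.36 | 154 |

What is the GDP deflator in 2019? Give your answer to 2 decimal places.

126.74

Nominal GDP 2019 = 60.23·518 + 40.70·447 + 58.36·154 = 58379.48.
Real GDP 2019 (at 2006 prices) = 46.78·518 + 37.17·447 + 33.87·154 = 46063.01.
Deflator = Nominal/Real × 100 = 58379.48/46063.01 × 100 = 126.738.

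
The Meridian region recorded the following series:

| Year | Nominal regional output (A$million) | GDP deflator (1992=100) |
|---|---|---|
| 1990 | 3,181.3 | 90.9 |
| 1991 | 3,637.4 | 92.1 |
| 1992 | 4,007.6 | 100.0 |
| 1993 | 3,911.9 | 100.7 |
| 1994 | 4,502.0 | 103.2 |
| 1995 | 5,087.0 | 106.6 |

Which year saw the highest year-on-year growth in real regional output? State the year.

1991

1991: real = 3637.4/0.921 = 3949.40; growth vs 1990 (3499.78) = 12.85%.
1992: real = 4007.6/1.000 = 4007.60; growth vs 1991 (3949.40) = 1.47%.
1993: real = 3911.9/1.007 = 3884.71; growth vs 1992 (4007.60) = -3.07%.
1994: real = 4502.0/1.032 = 4362.40; growth vs 1993 (3884.71) = 12.30%.
1995: real = 5087.0/1.066 = 4772.05; growth vs 1994 (4362.40) = 9.39%.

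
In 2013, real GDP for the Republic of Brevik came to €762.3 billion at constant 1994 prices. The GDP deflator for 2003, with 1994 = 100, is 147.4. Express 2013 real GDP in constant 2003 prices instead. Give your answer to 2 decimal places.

€1,123.63 billion

Real GDP in 2003 prices = Real GDP in 1994 prices × (P_2003/P_1994) = 762.3 × 1.474 = 1123.63.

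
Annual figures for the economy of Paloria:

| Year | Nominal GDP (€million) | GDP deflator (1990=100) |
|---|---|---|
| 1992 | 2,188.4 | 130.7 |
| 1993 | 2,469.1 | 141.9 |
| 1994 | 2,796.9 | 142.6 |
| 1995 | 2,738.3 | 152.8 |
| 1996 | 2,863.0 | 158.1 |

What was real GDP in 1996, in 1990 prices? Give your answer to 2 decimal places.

€1,810.88 million

Real GDP 1996 = 2863.0 / 1.581 = 1810.88.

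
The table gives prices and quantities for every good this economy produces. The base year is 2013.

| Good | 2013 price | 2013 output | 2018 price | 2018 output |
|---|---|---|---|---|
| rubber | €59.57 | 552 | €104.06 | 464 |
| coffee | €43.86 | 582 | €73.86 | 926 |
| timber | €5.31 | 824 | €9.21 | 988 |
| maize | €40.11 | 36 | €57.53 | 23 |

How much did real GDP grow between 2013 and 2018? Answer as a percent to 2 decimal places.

Real GDP 2013 = Nominal GDP 2013 = 59.57·552 + 43.86·582 + 5.31·824 + 40.11·36 = 64228.56.
Real GDP 2018 (at 2013 prices) = 59.57·464 + 43.86·926 + 5.31·988 + 40.11·23 = 74423.65.
Real growth = 74423.65/64228.56 − 1 = 0.1587.

15.87%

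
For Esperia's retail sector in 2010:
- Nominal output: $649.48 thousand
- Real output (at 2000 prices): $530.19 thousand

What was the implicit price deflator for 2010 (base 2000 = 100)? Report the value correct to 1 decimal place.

122.5

implicit price deflator = (Nominal / Real) × 100 = 649.48 / 530.19 × 100 = 122.50.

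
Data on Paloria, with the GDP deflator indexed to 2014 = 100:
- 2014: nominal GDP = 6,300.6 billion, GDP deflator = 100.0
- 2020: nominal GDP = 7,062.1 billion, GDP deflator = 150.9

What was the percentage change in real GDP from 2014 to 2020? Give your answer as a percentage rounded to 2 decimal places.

Real GDP 2014 = 6300.6 / 1.000 = 6300.60.
Real GDP 2020 = 7062.1 / 1.509 = 4679.99.
Real growth = 4679.99 / 6300.60 − 1 = -0.2572.

-25.72%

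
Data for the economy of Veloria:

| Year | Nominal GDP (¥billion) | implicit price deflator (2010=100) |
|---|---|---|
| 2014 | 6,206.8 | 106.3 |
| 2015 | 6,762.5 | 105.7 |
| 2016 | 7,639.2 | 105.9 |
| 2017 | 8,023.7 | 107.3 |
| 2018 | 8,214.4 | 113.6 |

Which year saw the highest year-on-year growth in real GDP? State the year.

2016

2015: real = 6762.5/1.057 = 6397.82; growth vs 2014 (5838.95) = 9.57%.
2016: real = 7639.2/1.059 = 7213.60; growth vs 2015 (6397.82) = 12.75%.
2017: real = 8023.7/1.073 = 7477.82; growth vs 2016 (7213.60) = 3.66%.
2018: real = 8214.4/1.136 = 7230.99; growth vs 2017 (7477.82) = -3.30%.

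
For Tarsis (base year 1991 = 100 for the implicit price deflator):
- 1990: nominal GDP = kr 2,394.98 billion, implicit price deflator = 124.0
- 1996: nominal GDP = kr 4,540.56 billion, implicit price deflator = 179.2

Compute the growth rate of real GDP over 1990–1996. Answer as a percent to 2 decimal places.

Deflate each year: 1990 → 2394.98/1.240 = 1931.44; 1996 → 4540.56/1.792 = 2533.79.
So real GDP changed by 2533.79/1931.44 − 1 = 0.3119, i.e. 31.19%.

31.19%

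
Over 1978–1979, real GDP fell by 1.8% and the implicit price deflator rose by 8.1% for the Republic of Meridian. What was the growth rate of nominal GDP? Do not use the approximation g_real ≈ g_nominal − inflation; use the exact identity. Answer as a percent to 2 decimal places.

(1 + g_nom) = (1 + g_real)(1 + π) = 0.9820 × 1.0810 = 1.06154.

6.15%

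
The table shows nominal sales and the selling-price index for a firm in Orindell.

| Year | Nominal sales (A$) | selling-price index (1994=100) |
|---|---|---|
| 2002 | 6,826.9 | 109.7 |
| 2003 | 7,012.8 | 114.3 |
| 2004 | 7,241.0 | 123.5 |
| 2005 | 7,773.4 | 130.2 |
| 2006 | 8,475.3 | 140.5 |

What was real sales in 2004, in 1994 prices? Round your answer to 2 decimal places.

A$5,863.16

Real sales 2004 = 7241.0 / 1.235 = 5863.16.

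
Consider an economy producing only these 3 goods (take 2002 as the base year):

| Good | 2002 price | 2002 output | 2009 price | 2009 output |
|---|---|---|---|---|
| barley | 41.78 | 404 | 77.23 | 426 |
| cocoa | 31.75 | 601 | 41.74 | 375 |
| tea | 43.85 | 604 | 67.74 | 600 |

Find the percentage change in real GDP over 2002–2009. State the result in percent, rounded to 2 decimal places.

-10.30%

Real GDP 2002 = Nominal GDP 2002 = 41.78·404 + 31.75·601 + 43.85·604 = 62446.27.
Real GDP 2009 (at 2002 prices) = 41.78·426 + 31.75·375 + 43.85·600 = 56014.53.
Real growth = 56014.53/62446.27 − 1 = -0.1030.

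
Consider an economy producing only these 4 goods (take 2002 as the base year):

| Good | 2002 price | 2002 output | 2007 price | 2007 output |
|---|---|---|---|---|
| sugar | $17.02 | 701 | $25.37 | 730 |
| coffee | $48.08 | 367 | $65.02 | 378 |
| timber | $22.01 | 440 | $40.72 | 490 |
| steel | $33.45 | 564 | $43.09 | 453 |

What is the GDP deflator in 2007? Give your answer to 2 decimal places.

Nominal GDP 2007 = 25.37·730 + 65.02·378 + 40.72·490 + 43.09·453 = 82570.23.
Real GDP 2007 (at 2002 prices) = 17.02·730 + 48.08·378 + 22.01·490 + 33.45·453 = 56536.59.
Deflator = Nominal/Real × 100 = 82570.23/56536.59 × 100 = 146.047.

146.05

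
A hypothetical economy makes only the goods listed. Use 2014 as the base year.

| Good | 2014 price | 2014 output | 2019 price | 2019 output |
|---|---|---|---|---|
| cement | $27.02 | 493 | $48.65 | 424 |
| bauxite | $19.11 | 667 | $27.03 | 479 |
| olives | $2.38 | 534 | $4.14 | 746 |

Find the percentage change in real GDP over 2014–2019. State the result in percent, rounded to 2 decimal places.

Real GDP 2014 = Nominal GDP 2014 = 27.02·493 + 19.11·667 + 2.38·534 = 27338.15.
Real GDP 2019 (at 2014 prices) = 27.02·424 + 19.11·479 + 2.38·746 = 22385.65.
Real growth = 22385.65/27338.15 − 1 = -0.1812.

-18.12%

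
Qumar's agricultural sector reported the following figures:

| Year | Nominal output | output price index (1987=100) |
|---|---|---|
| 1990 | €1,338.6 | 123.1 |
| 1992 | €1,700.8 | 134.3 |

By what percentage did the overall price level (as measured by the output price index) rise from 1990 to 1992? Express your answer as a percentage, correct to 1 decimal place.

9.1%

Price-level change = 134.3 / 123.1 − 1 = 0.0910.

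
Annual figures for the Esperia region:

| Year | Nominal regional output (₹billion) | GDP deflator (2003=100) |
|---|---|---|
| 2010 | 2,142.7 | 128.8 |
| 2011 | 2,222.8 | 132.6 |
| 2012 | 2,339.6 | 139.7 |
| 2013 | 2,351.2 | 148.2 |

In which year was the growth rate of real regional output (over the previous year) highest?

2011: real = 2222.8/1.326 = 1676.32; growth vs 2010 (1663.59) = 0.77%.
2012: real = 2339.6/1.397 = 1674.73; growth vs 2011 (1676.32) = -0.09%.
2013: real = 2351.2/1.482 = 1586.50; growth vs 2012 (1674.73) = -5.27%.

2011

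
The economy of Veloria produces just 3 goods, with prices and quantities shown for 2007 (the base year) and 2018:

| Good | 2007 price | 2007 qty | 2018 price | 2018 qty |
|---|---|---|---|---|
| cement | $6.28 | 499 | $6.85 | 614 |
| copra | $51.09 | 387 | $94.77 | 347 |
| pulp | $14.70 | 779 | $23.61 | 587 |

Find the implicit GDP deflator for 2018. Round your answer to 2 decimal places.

Nominal GDP 2018 = 6.85·614 + 94.77·347 + 23.61·587 = 50950.16.
Real GDP 2018 (at 2007 prices) = 6.28·614 + 51.09·347 + 14.70·587 = 30213.05.
Deflator = Nominal/Real × 100 = 50950.16/30213.05 × 100 = 168.636.

168.64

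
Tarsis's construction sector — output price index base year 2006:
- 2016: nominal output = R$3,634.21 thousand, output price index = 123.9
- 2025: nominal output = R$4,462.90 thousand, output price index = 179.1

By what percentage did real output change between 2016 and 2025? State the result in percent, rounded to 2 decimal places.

-15.05%

Deflate each year: 2016 → 3634.21/1.239 = 2933.18; 2025 → 4462.90/1.791 = 2491.85.
So real output changed by 2491.85/2933.18 − 1 = -0.1505, i.e. -15.05%.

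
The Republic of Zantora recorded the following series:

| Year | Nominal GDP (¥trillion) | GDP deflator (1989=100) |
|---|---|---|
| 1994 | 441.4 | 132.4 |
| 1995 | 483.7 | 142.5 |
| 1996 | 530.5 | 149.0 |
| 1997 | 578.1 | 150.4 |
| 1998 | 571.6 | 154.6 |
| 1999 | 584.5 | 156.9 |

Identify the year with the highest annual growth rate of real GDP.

1997

1995: real = 483.7/1.425 = 339.44; growth vs 1994 (333.38) = 1.82%.
1996: real = 530.5/1.490 = 356.04; growth vs 1995 (339.44) = 4.89%.
1997: real = 578.1/1.504 = 384.38; growth vs 1996 (356.04) = 7.96%.
1998: real = 571.6/1.546 = 369.73; growth vs 1997 (384.38) = -3.81%.
1999: real = 584.5/1.569 = 372.53; growth vs 1998 (369.73) = 0.76%.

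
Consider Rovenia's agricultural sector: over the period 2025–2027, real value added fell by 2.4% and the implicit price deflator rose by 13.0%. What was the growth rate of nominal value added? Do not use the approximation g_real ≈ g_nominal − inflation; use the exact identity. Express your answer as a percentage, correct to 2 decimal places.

(1 + g_nom) = (1 + g_real)(1 + π) = 0.9760 × 1.1300 = 1.10288.

10.29%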